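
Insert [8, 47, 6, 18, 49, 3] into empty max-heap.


Insert 8: [8]
Insert 47: [47, 8]
Insert 6: [47, 8, 6]
Insert 18: [47, 18, 6, 8]
Insert 49: [49, 47, 6, 8, 18]
Insert 3: [49, 47, 6, 8, 18, 3]

Final heap: [49, 47, 6, 8, 18, 3]


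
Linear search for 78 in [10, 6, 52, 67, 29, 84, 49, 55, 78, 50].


i=0: 10!=78
i=1: 6!=78
i=2: 52!=78
i=3: 67!=78
i=4: 29!=78
i=5: 84!=78
i=6: 49!=78
i=7: 55!=78
i=8: 78==78 found!

Found at 8, 9 comps


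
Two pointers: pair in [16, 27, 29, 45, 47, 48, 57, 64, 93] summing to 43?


lo=0(16)+hi=8(93)=109
lo=0(16)+hi=7(64)=80
lo=0(16)+hi=6(57)=73
lo=0(16)+hi=5(48)=64
lo=0(16)+hi=4(47)=63
lo=0(16)+hi=3(45)=61
lo=0(16)+hi=2(29)=45
lo=0(16)+hi=1(27)=43

Yes: 16+27=43


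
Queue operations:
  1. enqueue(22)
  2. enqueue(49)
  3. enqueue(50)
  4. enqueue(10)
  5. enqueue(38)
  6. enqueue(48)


enqueue(22) -> [22]
enqueue(49) -> [22, 49]
enqueue(50) -> [22, 49, 50]
enqueue(10) -> [22, 49, 50, 10]
enqueue(38) -> [22, 49, 50, 10, 38]
enqueue(48) -> [22, 49, 50, 10, 38, 48]

Final queue: [22, 49, 50, 10, 38, 48]


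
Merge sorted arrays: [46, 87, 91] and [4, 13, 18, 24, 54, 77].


Take 4 from B
Take 13 from B
Take 18 from B
Take 24 from B
Take 46 from A
Take 54 from B
Take 77 from B

Merged: [4, 13, 18, 24, 46, 54, 77, 87, 91]


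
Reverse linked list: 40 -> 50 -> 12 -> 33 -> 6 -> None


Step 1: curr=40, set curr.next=prev(None) | reversed so far: 40
Step 2: curr=50, set curr.next=prev(40) | reversed so far: 50 -> 40
Step 3: curr=12, set curr.next=prev(50) | reversed so far: 12 -> 50 -> 40
Step 4: curr=33, set curr.next=prev(12) | reversed so far: 33 -> 12 -> 50 -> 40
Step 5: curr=6, set curr.next=prev(33) | reversed so far: 6 -> 33 -> 12 -> 50 -> 40

6 -> 33 -> 12 -> 50 -> 40 -> None


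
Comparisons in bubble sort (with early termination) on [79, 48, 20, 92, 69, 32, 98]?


Algorithm: bubble sort (with early termination)
Input: [79, 48, 20, 92, 69, 32, 98]
Sorted: [20, 32, 48, 69, 79, 92, 98]

20


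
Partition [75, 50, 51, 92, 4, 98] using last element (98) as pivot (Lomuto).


Pivot: 98
  75 <= 98: advance i (no swap)
  50 <= 98: advance i (no swap)
  51 <= 98: advance i (no swap)
  92 <= 98: advance i (no swap)
  4 <= 98: advance i (no swap)
Place pivot at 5: [75, 50, 51, 92, 4, 98]

Partitioned: [75, 50, 51, 92, 4, 98]


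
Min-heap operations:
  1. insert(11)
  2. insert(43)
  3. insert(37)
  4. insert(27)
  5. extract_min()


insert(11) -> [11]
insert(43) -> [11, 43]
insert(37) -> [11, 43, 37]
insert(27) -> [11, 27, 37, 43]
extract_min()->11, [27, 43, 37]

Final heap: [27, 43, 37]


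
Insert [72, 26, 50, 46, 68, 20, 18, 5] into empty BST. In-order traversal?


Insert 72: root
Insert 26: L from 72
Insert 50: L from 72 -> R from 26
Insert 46: L from 72 -> R from 26 -> L from 50
Insert 68: L from 72 -> R from 26 -> R from 50
Insert 20: L from 72 -> L from 26
Insert 18: L from 72 -> L from 26 -> L from 20
Insert 5: L from 72 -> L from 26 -> L from 20 -> L from 18

In-order: [5, 18, 20, 26, 46, 50, 68, 72]


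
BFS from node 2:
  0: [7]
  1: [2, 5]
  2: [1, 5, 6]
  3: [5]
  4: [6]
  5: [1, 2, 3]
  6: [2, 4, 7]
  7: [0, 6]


Visit 2, enqueue [1, 5, 6]
Visit 1, enqueue []
Visit 5, enqueue [3]
Visit 6, enqueue [4, 7]
Visit 3, enqueue []
Visit 4, enqueue []
Visit 7, enqueue [0]
Visit 0, enqueue []

BFS order: [2, 1, 5, 6, 3, 4, 7, 0]


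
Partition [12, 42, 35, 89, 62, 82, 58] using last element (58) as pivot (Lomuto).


Pivot: 58
  12 <= 58: advance i (no swap)
  42 <= 58: advance i (no swap)
  35 <= 58: advance i (no swap)
Place pivot at 3: [12, 42, 35, 58, 62, 82, 89]

Partitioned: [12, 42, 35, 58, 62, 82, 89]


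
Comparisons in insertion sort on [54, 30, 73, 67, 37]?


Algorithm: insertion sort
Input: [54, 30, 73, 67, 37]
Sorted: [30, 37, 54, 67, 73]

8


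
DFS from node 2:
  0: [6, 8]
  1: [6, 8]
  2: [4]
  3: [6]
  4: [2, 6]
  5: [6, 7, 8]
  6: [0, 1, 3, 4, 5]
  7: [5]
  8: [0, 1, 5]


Visit 2, push [4]
Visit 4, push [6]
Visit 6, push [5, 3, 1, 0]
Visit 0, push [8]
Visit 8, push [5, 1]
Visit 1, push []
Visit 5, push [7]
Visit 7, push []
Visit 3, push []

DFS order: [2, 4, 6, 0, 8, 1, 5, 7, 3]


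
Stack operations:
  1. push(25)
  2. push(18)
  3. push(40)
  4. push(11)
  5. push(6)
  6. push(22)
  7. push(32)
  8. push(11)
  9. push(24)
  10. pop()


push(25) -> [25]
push(18) -> [25, 18]
push(40) -> [25, 18, 40]
push(11) -> [25, 18, 40, 11]
push(6) -> [25, 18, 40, 11, 6]
push(22) -> [25, 18, 40, 11, 6, 22]
push(32) -> [25, 18, 40, 11, 6, 22, 32]
push(11) -> [25, 18, 40, 11, 6, 22, 32, 11]
push(24) -> [25, 18, 40, 11, 6, 22, 32, 11, 24]
pop()->24, [25, 18, 40, 11, 6, 22, 32, 11]

Final stack: [25, 18, 40, 11, 6, 22, 32, 11]


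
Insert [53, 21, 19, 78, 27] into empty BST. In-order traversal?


Insert 53: root
Insert 21: L from 53
Insert 19: L from 53 -> L from 21
Insert 78: R from 53
Insert 27: L from 53 -> R from 21

In-order: [19, 21, 27, 53, 78]


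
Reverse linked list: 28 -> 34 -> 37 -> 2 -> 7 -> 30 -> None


Step 1: curr=28, set curr.next=prev(None) | reversed so far: 28
Step 2: curr=34, set curr.next=prev(28) | reversed so far: 34 -> 28
Step 3: curr=37, set curr.next=prev(34) | reversed so far: 37 -> 34 -> 28
Step 4: curr=2, set curr.next=prev(37) | reversed so far: 2 -> 37 -> 34 -> 28
Step 5: curr=7, set curr.next=prev(2) | reversed so far: 7 -> 2 -> 37 -> 34 -> 28
Step 6: curr=30, set curr.next=prev(7) | reversed so far: 30 -> 7 -> 2 -> 37 -> 34 -> 28

30 -> 7 -> 2 -> 37 -> 34 -> 28 -> None


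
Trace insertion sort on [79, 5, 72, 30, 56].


Initial: [79, 5, 72, 30, 56]
Insert 5: [5, 79, 72, 30, 56]
Insert 72: [5, 72, 79, 30, 56]
Insert 30: [5, 30, 72, 79, 56]
Insert 56: [5, 30, 56, 72, 79]

Sorted: [5, 30, 56, 72, 79]


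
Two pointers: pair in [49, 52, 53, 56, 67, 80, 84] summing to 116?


lo=0(49)+hi=6(84)=133
lo=0(49)+hi=5(80)=129
lo=0(49)+hi=4(67)=116

Yes: 49+67=116


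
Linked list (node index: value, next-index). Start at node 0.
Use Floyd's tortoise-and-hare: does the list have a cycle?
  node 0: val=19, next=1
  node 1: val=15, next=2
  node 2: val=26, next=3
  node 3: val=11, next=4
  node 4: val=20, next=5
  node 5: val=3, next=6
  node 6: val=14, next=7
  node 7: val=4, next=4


Floyd's tortoise (slow, +1) and hare (fast, +2):
  init: slow=0, fast=0
  step 1: slow=1, fast=2
  step 2: slow=2, fast=4
  step 3: slow=3, fast=6
  step 4: slow=4, fast=4
  slow == fast at node 4: cycle detected

Cycle: yes


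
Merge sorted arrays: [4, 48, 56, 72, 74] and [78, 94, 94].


Take 4 from A
Take 48 from A
Take 56 from A
Take 72 from A
Take 74 from A

Merged: [4, 48, 56, 72, 74, 78, 94, 94]


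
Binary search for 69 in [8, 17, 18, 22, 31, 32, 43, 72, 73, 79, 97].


Step 1: lo=0, hi=10, mid=5, val=32
Step 2: lo=6, hi=10, mid=8, val=73
Step 3: lo=6, hi=7, mid=6, val=43
Step 4: lo=7, hi=7, mid=7, val=72

Not found


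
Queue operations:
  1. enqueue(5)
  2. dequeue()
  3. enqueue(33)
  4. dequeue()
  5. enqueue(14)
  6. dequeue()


enqueue(5) -> [5]
dequeue()->5, []
enqueue(33) -> [33]
dequeue()->33, []
enqueue(14) -> [14]
dequeue()->14, []

Final queue: []


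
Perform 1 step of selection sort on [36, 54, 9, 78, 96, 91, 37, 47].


Initial: [36, 54, 9, 78, 96, 91, 37, 47]
Step 1: min=9 at 2
  Swap: [9, 54, 36, 78, 96, 91, 37, 47]

After 1 step: [9, 54, 36, 78, 96, 91, 37, 47]


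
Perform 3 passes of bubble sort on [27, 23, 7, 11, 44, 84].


Initial: [27, 23, 7, 11, 44, 84]
Pass 1: [23, 7, 11, 27, 44, 84] (3 swaps)
Pass 2: [7, 11, 23, 27, 44, 84] (2 swaps)
Pass 3: [7, 11, 23, 27, 44, 84] (0 swaps)

After 3 passes: [7, 11, 23, 27, 44, 84]


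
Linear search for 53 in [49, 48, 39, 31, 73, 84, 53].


i=0: 49!=53
i=1: 48!=53
i=2: 39!=53
i=3: 31!=53
i=4: 73!=53
i=5: 84!=53
i=6: 53==53 found!

Found at 6, 7 comps


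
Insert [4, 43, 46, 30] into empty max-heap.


Insert 4: [4]
Insert 43: [43, 4]
Insert 46: [46, 4, 43]
Insert 30: [46, 30, 43, 4]

Final heap: [46, 30, 43, 4]


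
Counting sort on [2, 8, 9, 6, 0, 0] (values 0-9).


Input: [2, 8, 9, 6, 0, 0]
Counts: [2, 0, 1, 0, 0, 0, 1, 0, 1, 1]

Sorted: [0, 0, 2, 6, 8, 9]


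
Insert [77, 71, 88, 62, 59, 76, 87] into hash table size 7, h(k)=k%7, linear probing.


Insert 77: h=0 -> slot 0
Insert 71: h=1 -> slot 1
Insert 88: h=4 -> slot 4
Insert 62: h=6 -> slot 6
Insert 59: h=3 -> slot 3
Insert 76: h=6, 3 probes -> slot 2
Insert 87: h=3, 2 probes -> slot 5

Table: [77, 71, 76, 59, 88, 87, 62]


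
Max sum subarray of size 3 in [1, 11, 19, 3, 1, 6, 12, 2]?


[0:3]: 31
[1:4]: 33
[2:5]: 23
[3:6]: 10
[4:7]: 19
[5:8]: 20

Max: 33 at [1:4]


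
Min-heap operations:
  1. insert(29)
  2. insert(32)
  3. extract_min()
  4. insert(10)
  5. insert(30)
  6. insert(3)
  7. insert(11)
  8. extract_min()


insert(29) -> [29]
insert(32) -> [29, 32]
extract_min()->29, [32]
insert(10) -> [10, 32]
insert(30) -> [10, 32, 30]
insert(3) -> [3, 10, 30, 32]
insert(11) -> [3, 10, 30, 32, 11]
extract_min()->3, [10, 11, 30, 32]

Final heap: [10, 11, 30, 32]


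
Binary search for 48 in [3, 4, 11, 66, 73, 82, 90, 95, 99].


Step 1: lo=0, hi=8, mid=4, val=73
Step 2: lo=0, hi=3, mid=1, val=4
Step 3: lo=2, hi=3, mid=2, val=11
Step 4: lo=3, hi=3, mid=3, val=66

Not found


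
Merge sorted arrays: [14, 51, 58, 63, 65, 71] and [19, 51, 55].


Take 14 from A
Take 19 from B
Take 51 from A
Take 51 from B
Take 55 from B

Merged: [14, 19, 51, 51, 55, 58, 63, 65, 71]


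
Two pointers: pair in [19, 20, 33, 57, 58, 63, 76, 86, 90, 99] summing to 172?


lo=0(19)+hi=9(99)=118
lo=1(20)+hi=9(99)=119
lo=2(33)+hi=9(99)=132
lo=3(57)+hi=9(99)=156
lo=4(58)+hi=9(99)=157
lo=5(63)+hi=9(99)=162
lo=6(76)+hi=9(99)=175
lo=6(76)+hi=8(90)=166
lo=7(86)+hi=8(90)=176

No pair found


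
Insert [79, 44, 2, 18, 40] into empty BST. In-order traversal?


Insert 79: root
Insert 44: L from 79
Insert 2: L from 79 -> L from 44
Insert 18: L from 79 -> L from 44 -> R from 2
Insert 40: L from 79 -> L from 44 -> R from 2 -> R from 18

In-order: [2, 18, 40, 44, 79]


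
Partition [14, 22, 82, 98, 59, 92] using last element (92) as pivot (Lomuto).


Pivot: 92
  14 <= 92: advance i (no swap)
  22 <= 92: advance i (no swap)
  82 <= 92: advance i (no swap)
  59 <= 92: swap -> [14, 22, 82, 59, 98, 92]
Place pivot at 4: [14, 22, 82, 59, 92, 98]

Partitioned: [14, 22, 82, 59, 92, 98]


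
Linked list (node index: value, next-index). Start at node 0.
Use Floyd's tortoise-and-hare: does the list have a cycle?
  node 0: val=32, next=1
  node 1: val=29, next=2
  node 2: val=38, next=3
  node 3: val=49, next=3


Floyd's tortoise (slow, +1) and hare (fast, +2):
  init: slow=0, fast=0
  step 1: slow=1, fast=2
  step 2: slow=2, fast=3
  step 3: slow=3, fast=3
  slow == fast at node 3: cycle detected

Cycle: yes


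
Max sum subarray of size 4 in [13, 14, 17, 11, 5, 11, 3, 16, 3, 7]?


[0:4]: 55
[1:5]: 47
[2:6]: 44
[3:7]: 30
[4:8]: 35
[5:9]: 33
[6:10]: 29

Max: 55 at [0:4]


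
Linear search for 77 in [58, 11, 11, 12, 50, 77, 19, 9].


i=0: 58!=77
i=1: 11!=77
i=2: 11!=77
i=3: 12!=77
i=4: 50!=77
i=5: 77==77 found!

Found at 5, 6 comps


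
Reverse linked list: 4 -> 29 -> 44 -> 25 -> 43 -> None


Step 1: curr=4, set curr.next=prev(None) | reversed so far: 4
Step 2: curr=29, set curr.next=prev(4) | reversed so far: 29 -> 4
Step 3: curr=44, set curr.next=prev(29) | reversed so far: 44 -> 29 -> 4
Step 4: curr=25, set curr.next=prev(44) | reversed so far: 25 -> 44 -> 29 -> 4
Step 5: curr=43, set curr.next=prev(25) | reversed so far: 43 -> 25 -> 44 -> 29 -> 4

43 -> 25 -> 44 -> 29 -> 4 -> None


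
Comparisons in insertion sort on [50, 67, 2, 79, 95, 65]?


Algorithm: insertion sort
Input: [50, 67, 2, 79, 95, 65]
Sorted: [2, 50, 65, 67, 79, 95]

9


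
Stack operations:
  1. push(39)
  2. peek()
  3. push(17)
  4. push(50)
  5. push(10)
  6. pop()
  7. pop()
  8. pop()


push(39) -> [39]
peek()->39
push(17) -> [39, 17]
push(50) -> [39, 17, 50]
push(10) -> [39, 17, 50, 10]
pop()->10, [39, 17, 50]
pop()->50, [39, 17]
pop()->17, [39]

Final stack: [39]


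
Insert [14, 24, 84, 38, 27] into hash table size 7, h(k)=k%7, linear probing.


Insert 14: h=0 -> slot 0
Insert 24: h=3 -> slot 3
Insert 84: h=0, 1 probes -> slot 1
Insert 38: h=3, 1 probes -> slot 4
Insert 27: h=6 -> slot 6

Table: [14, 84, None, 24, 38, None, 27]


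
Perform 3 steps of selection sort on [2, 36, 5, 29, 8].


Initial: [2, 36, 5, 29, 8]
Step 1: min=2 at 0
  Swap: [2, 36, 5, 29, 8]
Step 2: min=5 at 2
  Swap: [2, 5, 36, 29, 8]
Step 3: min=8 at 4
  Swap: [2, 5, 8, 29, 36]

After 3 steps: [2, 5, 8, 29, 36]


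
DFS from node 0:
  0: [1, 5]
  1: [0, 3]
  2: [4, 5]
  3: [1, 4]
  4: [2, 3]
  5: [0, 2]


Visit 0, push [5, 1]
Visit 1, push [3]
Visit 3, push [4]
Visit 4, push [2]
Visit 2, push [5]
Visit 5, push []

DFS order: [0, 1, 3, 4, 2, 5]


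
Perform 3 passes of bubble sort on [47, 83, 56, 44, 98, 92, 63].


Initial: [47, 83, 56, 44, 98, 92, 63]
Pass 1: [47, 56, 44, 83, 92, 63, 98] (4 swaps)
Pass 2: [47, 44, 56, 83, 63, 92, 98] (2 swaps)
Pass 3: [44, 47, 56, 63, 83, 92, 98] (2 swaps)

After 3 passes: [44, 47, 56, 63, 83, 92, 98]


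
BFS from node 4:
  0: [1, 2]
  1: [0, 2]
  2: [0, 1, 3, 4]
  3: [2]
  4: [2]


Visit 4, enqueue [2]
Visit 2, enqueue [0, 1, 3]
Visit 0, enqueue []
Visit 1, enqueue []
Visit 3, enqueue []

BFS order: [4, 2, 0, 1, 3]


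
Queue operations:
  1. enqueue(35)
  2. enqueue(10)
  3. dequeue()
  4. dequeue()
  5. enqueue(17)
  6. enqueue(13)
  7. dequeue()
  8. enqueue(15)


enqueue(35) -> [35]
enqueue(10) -> [35, 10]
dequeue()->35, [10]
dequeue()->10, []
enqueue(17) -> [17]
enqueue(13) -> [17, 13]
dequeue()->17, [13]
enqueue(15) -> [13, 15]

Final queue: [13, 15]


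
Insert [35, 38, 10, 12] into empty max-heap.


Insert 35: [35]
Insert 38: [38, 35]
Insert 10: [38, 35, 10]
Insert 12: [38, 35, 10, 12]

Final heap: [38, 35, 10, 12]


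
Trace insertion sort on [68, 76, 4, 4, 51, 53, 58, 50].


Initial: [68, 76, 4, 4, 51, 53, 58, 50]
Insert 76: [68, 76, 4, 4, 51, 53, 58, 50]
Insert 4: [4, 68, 76, 4, 51, 53, 58, 50]
Insert 4: [4, 4, 68, 76, 51, 53, 58, 50]
Insert 51: [4, 4, 51, 68, 76, 53, 58, 50]
Insert 53: [4, 4, 51, 53, 68, 76, 58, 50]
Insert 58: [4, 4, 51, 53, 58, 68, 76, 50]
Insert 50: [4, 4, 50, 51, 53, 58, 68, 76]

Sorted: [4, 4, 50, 51, 53, 58, 68, 76]


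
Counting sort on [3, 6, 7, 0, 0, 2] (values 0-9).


Input: [3, 6, 7, 0, 0, 2]
Counts: [2, 0, 1, 1, 0, 0, 1, 1, 0, 0]

Sorted: [0, 0, 2, 3, 6, 7]


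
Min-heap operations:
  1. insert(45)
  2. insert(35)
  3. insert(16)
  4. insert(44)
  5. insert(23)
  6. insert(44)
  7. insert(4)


insert(45) -> [45]
insert(35) -> [35, 45]
insert(16) -> [16, 45, 35]
insert(44) -> [16, 44, 35, 45]
insert(23) -> [16, 23, 35, 45, 44]
insert(44) -> [16, 23, 35, 45, 44, 44]
insert(4) -> [4, 23, 16, 45, 44, 44, 35]

Final heap: [4, 23, 16, 45, 44, 44, 35]


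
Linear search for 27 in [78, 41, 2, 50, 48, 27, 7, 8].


i=0: 78!=27
i=1: 41!=27
i=2: 2!=27
i=3: 50!=27
i=4: 48!=27
i=5: 27==27 found!

Found at 5, 6 comps


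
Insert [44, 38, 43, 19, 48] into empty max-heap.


Insert 44: [44]
Insert 38: [44, 38]
Insert 43: [44, 38, 43]
Insert 19: [44, 38, 43, 19]
Insert 48: [48, 44, 43, 19, 38]

Final heap: [48, 44, 43, 19, 38]


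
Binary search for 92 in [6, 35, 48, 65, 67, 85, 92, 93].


Step 1: lo=0, hi=7, mid=3, val=65
Step 2: lo=4, hi=7, mid=5, val=85
Step 3: lo=6, hi=7, mid=6, val=92

Found at index 6


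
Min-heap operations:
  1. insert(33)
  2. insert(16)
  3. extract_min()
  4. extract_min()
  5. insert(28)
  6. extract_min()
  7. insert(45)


insert(33) -> [33]
insert(16) -> [16, 33]
extract_min()->16, [33]
extract_min()->33, []
insert(28) -> [28]
extract_min()->28, []
insert(45) -> [45]

Final heap: [45]


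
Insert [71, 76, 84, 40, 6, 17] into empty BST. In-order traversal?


Insert 71: root
Insert 76: R from 71
Insert 84: R from 71 -> R from 76
Insert 40: L from 71
Insert 6: L from 71 -> L from 40
Insert 17: L from 71 -> L from 40 -> R from 6

In-order: [6, 17, 40, 71, 76, 84]


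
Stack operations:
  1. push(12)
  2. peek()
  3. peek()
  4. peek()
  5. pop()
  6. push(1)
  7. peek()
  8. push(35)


push(12) -> [12]
peek()->12
peek()->12
peek()->12
pop()->12, []
push(1) -> [1]
peek()->1
push(35) -> [1, 35]

Final stack: [1, 35]


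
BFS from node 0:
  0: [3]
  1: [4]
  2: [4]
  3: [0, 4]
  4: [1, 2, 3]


Visit 0, enqueue [3]
Visit 3, enqueue [4]
Visit 4, enqueue [1, 2]
Visit 1, enqueue []
Visit 2, enqueue []

BFS order: [0, 3, 4, 1, 2]


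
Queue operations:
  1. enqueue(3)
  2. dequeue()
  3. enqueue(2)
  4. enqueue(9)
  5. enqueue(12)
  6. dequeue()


enqueue(3) -> [3]
dequeue()->3, []
enqueue(2) -> [2]
enqueue(9) -> [2, 9]
enqueue(12) -> [2, 9, 12]
dequeue()->2, [9, 12]

Final queue: [9, 12]


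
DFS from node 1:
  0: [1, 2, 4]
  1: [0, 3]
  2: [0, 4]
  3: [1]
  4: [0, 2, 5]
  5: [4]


Visit 1, push [3, 0]
Visit 0, push [4, 2]
Visit 2, push [4]
Visit 4, push [5]
Visit 5, push []
Visit 3, push []

DFS order: [1, 0, 2, 4, 5, 3]


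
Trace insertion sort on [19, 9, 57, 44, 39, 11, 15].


Initial: [19, 9, 57, 44, 39, 11, 15]
Insert 9: [9, 19, 57, 44, 39, 11, 15]
Insert 57: [9, 19, 57, 44, 39, 11, 15]
Insert 44: [9, 19, 44, 57, 39, 11, 15]
Insert 39: [9, 19, 39, 44, 57, 11, 15]
Insert 11: [9, 11, 19, 39, 44, 57, 15]
Insert 15: [9, 11, 15, 19, 39, 44, 57]

Sorted: [9, 11, 15, 19, 39, 44, 57]


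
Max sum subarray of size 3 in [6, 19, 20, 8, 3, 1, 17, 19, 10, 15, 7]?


[0:3]: 45
[1:4]: 47
[2:5]: 31
[3:6]: 12
[4:7]: 21
[5:8]: 37
[6:9]: 46
[7:10]: 44
[8:11]: 32

Max: 47 at [1:4]


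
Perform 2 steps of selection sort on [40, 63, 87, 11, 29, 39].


Initial: [40, 63, 87, 11, 29, 39]
Step 1: min=11 at 3
  Swap: [11, 63, 87, 40, 29, 39]
Step 2: min=29 at 4
  Swap: [11, 29, 87, 40, 63, 39]

After 2 steps: [11, 29, 87, 40, 63, 39]


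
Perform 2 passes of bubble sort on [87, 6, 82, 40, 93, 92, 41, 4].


Initial: [87, 6, 82, 40, 93, 92, 41, 4]
Pass 1: [6, 82, 40, 87, 92, 41, 4, 93] (6 swaps)
Pass 2: [6, 40, 82, 87, 41, 4, 92, 93] (3 swaps)

After 2 passes: [6, 40, 82, 87, 41, 4, 92, 93]


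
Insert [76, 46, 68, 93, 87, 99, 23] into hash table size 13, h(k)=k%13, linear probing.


Insert 76: h=11 -> slot 11
Insert 46: h=7 -> slot 7
Insert 68: h=3 -> slot 3
Insert 93: h=2 -> slot 2
Insert 87: h=9 -> slot 9
Insert 99: h=8 -> slot 8
Insert 23: h=10 -> slot 10

Table: [None, None, 93, 68, None, None, None, 46, 99, 87, 23, 76, None]


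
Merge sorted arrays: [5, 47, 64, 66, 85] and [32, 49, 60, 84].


Take 5 from A
Take 32 from B
Take 47 from A
Take 49 from B
Take 60 from B
Take 64 from A
Take 66 from A
Take 84 from B

Merged: [5, 32, 47, 49, 60, 64, 66, 84, 85]


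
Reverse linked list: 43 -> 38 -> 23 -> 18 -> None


Step 1: curr=43, set curr.next=prev(None) | reversed so far: 43
Step 2: curr=38, set curr.next=prev(43) | reversed so far: 38 -> 43
Step 3: curr=23, set curr.next=prev(38) | reversed so far: 23 -> 38 -> 43
Step 4: curr=18, set curr.next=prev(23) | reversed so far: 18 -> 23 -> 38 -> 43

18 -> 23 -> 38 -> 43 -> None


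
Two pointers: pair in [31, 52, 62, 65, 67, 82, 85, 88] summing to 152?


lo=0(31)+hi=7(88)=119
lo=1(52)+hi=7(88)=140
lo=2(62)+hi=7(88)=150
lo=3(65)+hi=7(88)=153
lo=3(65)+hi=6(85)=150
lo=4(67)+hi=6(85)=152

Yes: 67+85=152


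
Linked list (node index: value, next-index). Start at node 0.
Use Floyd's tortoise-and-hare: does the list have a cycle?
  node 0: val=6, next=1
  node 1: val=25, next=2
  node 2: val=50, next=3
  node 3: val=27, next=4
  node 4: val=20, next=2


Floyd's tortoise (slow, +1) and hare (fast, +2):
  init: slow=0, fast=0
  step 1: slow=1, fast=2
  step 2: slow=2, fast=4
  step 3: slow=3, fast=3
  slow == fast at node 3: cycle detected

Cycle: yes


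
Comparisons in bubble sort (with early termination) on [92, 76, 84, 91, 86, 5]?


Algorithm: bubble sort (with early termination)
Input: [92, 76, 84, 91, 86, 5]
Sorted: [5, 76, 84, 86, 91, 92]

15


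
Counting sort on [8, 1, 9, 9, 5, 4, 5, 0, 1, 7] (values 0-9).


Input: [8, 1, 9, 9, 5, 4, 5, 0, 1, 7]
Counts: [1, 2, 0, 0, 1, 2, 0, 1, 1, 2]

Sorted: [0, 1, 1, 4, 5, 5, 7, 8, 9, 9]


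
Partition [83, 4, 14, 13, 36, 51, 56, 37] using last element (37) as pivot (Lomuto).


Pivot: 37
  4 <= 37: swap -> [4, 83, 14, 13, 36, 51, 56, 37]
  14 <= 37: swap -> [4, 14, 83, 13, 36, 51, 56, 37]
  13 <= 37: swap -> [4, 14, 13, 83, 36, 51, 56, 37]
  36 <= 37: swap -> [4, 14, 13, 36, 83, 51, 56, 37]
Place pivot at 4: [4, 14, 13, 36, 37, 51, 56, 83]

Partitioned: [4, 14, 13, 36, 37, 51, 56, 83]


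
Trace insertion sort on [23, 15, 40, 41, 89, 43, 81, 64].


Initial: [23, 15, 40, 41, 89, 43, 81, 64]
Insert 15: [15, 23, 40, 41, 89, 43, 81, 64]
Insert 40: [15, 23, 40, 41, 89, 43, 81, 64]
Insert 41: [15, 23, 40, 41, 89, 43, 81, 64]
Insert 89: [15, 23, 40, 41, 89, 43, 81, 64]
Insert 43: [15, 23, 40, 41, 43, 89, 81, 64]
Insert 81: [15, 23, 40, 41, 43, 81, 89, 64]
Insert 64: [15, 23, 40, 41, 43, 64, 81, 89]

Sorted: [15, 23, 40, 41, 43, 64, 81, 89]


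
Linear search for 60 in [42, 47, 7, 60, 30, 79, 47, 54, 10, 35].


i=0: 42!=60
i=1: 47!=60
i=2: 7!=60
i=3: 60==60 found!

Found at 3, 4 comps


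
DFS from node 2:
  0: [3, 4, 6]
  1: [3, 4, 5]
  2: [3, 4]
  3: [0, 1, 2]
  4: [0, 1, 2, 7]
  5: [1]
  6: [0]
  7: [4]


Visit 2, push [4, 3]
Visit 3, push [1, 0]
Visit 0, push [6, 4]
Visit 4, push [7, 1]
Visit 1, push [5]
Visit 5, push []
Visit 7, push []
Visit 6, push []

DFS order: [2, 3, 0, 4, 1, 5, 7, 6]


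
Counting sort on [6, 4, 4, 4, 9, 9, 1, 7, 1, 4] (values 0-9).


Input: [6, 4, 4, 4, 9, 9, 1, 7, 1, 4]
Counts: [0, 2, 0, 0, 4, 0, 1, 1, 0, 2]

Sorted: [1, 1, 4, 4, 4, 4, 6, 7, 9, 9]


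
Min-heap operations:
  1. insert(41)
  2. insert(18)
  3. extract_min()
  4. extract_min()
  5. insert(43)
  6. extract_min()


insert(41) -> [41]
insert(18) -> [18, 41]
extract_min()->18, [41]
extract_min()->41, []
insert(43) -> [43]
extract_min()->43, []

Final heap: []


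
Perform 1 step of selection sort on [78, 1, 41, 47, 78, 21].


Initial: [78, 1, 41, 47, 78, 21]
Step 1: min=1 at 1
  Swap: [1, 78, 41, 47, 78, 21]

After 1 step: [1, 78, 41, 47, 78, 21]


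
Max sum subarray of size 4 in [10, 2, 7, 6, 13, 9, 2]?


[0:4]: 25
[1:5]: 28
[2:6]: 35
[3:7]: 30

Max: 35 at [2:6]


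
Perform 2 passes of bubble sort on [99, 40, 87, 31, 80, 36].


Initial: [99, 40, 87, 31, 80, 36]
Pass 1: [40, 87, 31, 80, 36, 99] (5 swaps)
Pass 2: [40, 31, 80, 36, 87, 99] (3 swaps)

After 2 passes: [40, 31, 80, 36, 87, 99]


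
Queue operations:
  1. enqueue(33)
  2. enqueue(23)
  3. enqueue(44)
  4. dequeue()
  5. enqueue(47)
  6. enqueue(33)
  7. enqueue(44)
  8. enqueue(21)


enqueue(33) -> [33]
enqueue(23) -> [33, 23]
enqueue(44) -> [33, 23, 44]
dequeue()->33, [23, 44]
enqueue(47) -> [23, 44, 47]
enqueue(33) -> [23, 44, 47, 33]
enqueue(44) -> [23, 44, 47, 33, 44]
enqueue(21) -> [23, 44, 47, 33, 44, 21]

Final queue: [23, 44, 47, 33, 44, 21]


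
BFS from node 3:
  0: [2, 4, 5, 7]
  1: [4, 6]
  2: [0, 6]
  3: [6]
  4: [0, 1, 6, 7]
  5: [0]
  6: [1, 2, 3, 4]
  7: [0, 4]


Visit 3, enqueue [6]
Visit 6, enqueue [1, 2, 4]
Visit 1, enqueue []
Visit 2, enqueue [0]
Visit 4, enqueue [7]
Visit 0, enqueue [5]
Visit 7, enqueue []
Visit 5, enqueue []

BFS order: [3, 6, 1, 2, 4, 0, 7, 5]


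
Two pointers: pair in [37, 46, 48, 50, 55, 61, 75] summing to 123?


lo=0(37)+hi=6(75)=112
lo=1(46)+hi=6(75)=121
lo=2(48)+hi=6(75)=123

Yes: 48+75=123


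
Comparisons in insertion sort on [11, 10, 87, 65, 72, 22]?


Algorithm: insertion sort
Input: [11, 10, 87, 65, 72, 22]
Sorted: [10, 11, 22, 65, 72, 87]

10


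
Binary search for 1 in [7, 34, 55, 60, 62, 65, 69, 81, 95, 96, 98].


Step 1: lo=0, hi=10, mid=5, val=65
Step 2: lo=0, hi=4, mid=2, val=55
Step 3: lo=0, hi=1, mid=0, val=7

Not found


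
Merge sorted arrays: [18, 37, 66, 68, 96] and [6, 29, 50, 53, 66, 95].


Take 6 from B
Take 18 from A
Take 29 from B
Take 37 from A
Take 50 from B
Take 53 from B
Take 66 from A
Take 66 from B
Take 68 from A
Take 95 from B

Merged: [6, 18, 29, 37, 50, 53, 66, 66, 68, 95, 96]


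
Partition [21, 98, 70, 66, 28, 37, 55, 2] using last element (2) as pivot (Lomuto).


Pivot: 2
Place pivot at 0: [2, 98, 70, 66, 28, 37, 55, 21]

Partitioned: [2, 98, 70, 66, 28, 37, 55, 21]


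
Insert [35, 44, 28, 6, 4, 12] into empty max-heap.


Insert 35: [35]
Insert 44: [44, 35]
Insert 28: [44, 35, 28]
Insert 6: [44, 35, 28, 6]
Insert 4: [44, 35, 28, 6, 4]
Insert 12: [44, 35, 28, 6, 4, 12]

Final heap: [44, 35, 28, 6, 4, 12]


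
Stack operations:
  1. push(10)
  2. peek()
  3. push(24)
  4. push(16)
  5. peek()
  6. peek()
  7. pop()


push(10) -> [10]
peek()->10
push(24) -> [10, 24]
push(16) -> [10, 24, 16]
peek()->16
peek()->16
pop()->16, [10, 24]

Final stack: [10, 24]


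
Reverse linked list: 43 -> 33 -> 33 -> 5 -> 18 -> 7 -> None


Step 1: curr=43, set curr.next=prev(None) | reversed so far: 43
Step 2: curr=33, set curr.next=prev(43) | reversed so far: 33 -> 43
Step 3: curr=33, set curr.next=prev(33) | reversed so far: 33 -> 33 -> 43
Step 4: curr=5, set curr.next=prev(33) | reversed so far: 5 -> 33 -> 33 -> 43
Step 5: curr=18, set curr.next=prev(5) | reversed so far: 18 -> 5 -> 33 -> 33 -> 43
Step 6: curr=7, set curr.next=prev(18) | reversed so far: 7 -> 18 -> 5 -> 33 -> 33 -> 43

7 -> 18 -> 5 -> 33 -> 33 -> 43 -> None


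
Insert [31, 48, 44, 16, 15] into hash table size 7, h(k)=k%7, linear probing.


Insert 31: h=3 -> slot 3
Insert 48: h=6 -> slot 6
Insert 44: h=2 -> slot 2
Insert 16: h=2, 2 probes -> slot 4
Insert 15: h=1 -> slot 1

Table: [None, 15, 44, 31, 16, None, 48]


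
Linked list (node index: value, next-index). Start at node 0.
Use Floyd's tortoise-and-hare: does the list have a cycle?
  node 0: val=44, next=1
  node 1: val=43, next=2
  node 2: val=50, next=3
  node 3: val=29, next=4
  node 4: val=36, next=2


Floyd's tortoise (slow, +1) and hare (fast, +2):
  init: slow=0, fast=0
  step 1: slow=1, fast=2
  step 2: slow=2, fast=4
  step 3: slow=3, fast=3
  slow == fast at node 3: cycle detected

Cycle: yes


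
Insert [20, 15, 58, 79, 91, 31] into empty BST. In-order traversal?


Insert 20: root
Insert 15: L from 20
Insert 58: R from 20
Insert 79: R from 20 -> R from 58
Insert 91: R from 20 -> R from 58 -> R from 79
Insert 31: R from 20 -> L from 58

In-order: [15, 20, 31, 58, 79, 91]


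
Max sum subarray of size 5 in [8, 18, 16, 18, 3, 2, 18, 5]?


[0:5]: 63
[1:6]: 57
[2:7]: 57
[3:8]: 46

Max: 63 at [0:5]


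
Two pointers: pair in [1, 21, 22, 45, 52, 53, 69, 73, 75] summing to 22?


lo=0(1)+hi=8(75)=76
lo=0(1)+hi=7(73)=74
lo=0(1)+hi=6(69)=70
lo=0(1)+hi=5(53)=54
lo=0(1)+hi=4(52)=53
lo=0(1)+hi=3(45)=46
lo=0(1)+hi=2(22)=23
lo=0(1)+hi=1(21)=22

Yes: 1+21=22


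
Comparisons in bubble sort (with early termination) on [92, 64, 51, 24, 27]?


Algorithm: bubble sort (with early termination)
Input: [92, 64, 51, 24, 27]
Sorted: [24, 27, 51, 64, 92]

10


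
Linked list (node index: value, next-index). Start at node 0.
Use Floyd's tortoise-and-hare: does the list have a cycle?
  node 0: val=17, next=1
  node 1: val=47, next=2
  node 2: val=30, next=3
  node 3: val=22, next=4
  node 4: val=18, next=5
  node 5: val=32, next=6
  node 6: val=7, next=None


Floyd's tortoise (slow, +1) and hare (fast, +2):
  init: slow=0, fast=0
  step 1: slow=1, fast=2
  step 2: slow=2, fast=4
  step 3: slow=3, fast=6
  step 4: fast -> None, no cycle

Cycle: no


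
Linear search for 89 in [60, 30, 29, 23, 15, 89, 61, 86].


i=0: 60!=89
i=1: 30!=89
i=2: 29!=89
i=3: 23!=89
i=4: 15!=89
i=5: 89==89 found!

Found at 5, 6 comps


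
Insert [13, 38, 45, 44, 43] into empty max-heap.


Insert 13: [13]
Insert 38: [38, 13]
Insert 45: [45, 13, 38]
Insert 44: [45, 44, 38, 13]
Insert 43: [45, 44, 38, 13, 43]

Final heap: [45, 44, 38, 13, 43]


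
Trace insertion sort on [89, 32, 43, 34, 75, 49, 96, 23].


Initial: [89, 32, 43, 34, 75, 49, 96, 23]
Insert 32: [32, 89, 43, 34, 75, 49, 96, 23]
Insert 43: [32, 43, 89, 34, 75, 49, 96, 23]
Insert 34: [32, 34, 43, 89, 75, 49, 96, 23]
Insert 75: [32, 34, 43, 75, 89, 49, 96, 23]
Insert 49: [32, 34, 43, 49, 75, 89, 96, 23]
Insert 96: [32, 34, 43, 49, 75, 89, 96, 23]
Insert 23: [23, 32, 34, 43, 49, 75, 89, 96]

Sorted: [23, 32, 34, 43, 49, 75, 89, 96]


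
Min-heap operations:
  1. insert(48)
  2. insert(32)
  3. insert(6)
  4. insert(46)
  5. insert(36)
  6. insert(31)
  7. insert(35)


insert(48) -> [48]
insert(32) -> [32, 48]
insert(6) -> [6, 48, 32]
insert(46) -> [6, 46, 32, 48]
insert(36) -> [6, 36, 32, 48, 46]
insert(31) -> [6, 36, 31, 48, 46, 32]
insert(35) -> [6, 36, 31, 48, 46, 32, 35]

Final heap: [6, 36, 31, 48, 46, 32, 35]


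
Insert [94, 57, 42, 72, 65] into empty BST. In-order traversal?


Insert 94: root
Insert 57: L from 94
Insert 42: L from 94 -> L from 57
Insert 72: L from 94 -> R from 57
Insert 65: L from 94 -> R from 57 -> L from 72

In-order: [42, 57, 65, 72, 94]


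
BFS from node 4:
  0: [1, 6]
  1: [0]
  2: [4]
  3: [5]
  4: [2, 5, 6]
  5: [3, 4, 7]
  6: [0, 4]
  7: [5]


Visit 4, enqueue [2, 5, 6]
Visit 2, enqueue []
Visit 5, enqueue [3, 7]
Visit 6, enqueue [0]
Visit 3, enqueue []
Visit 7, enqueue []
Visit 0, enqueue [1]
Visit 1, enqueue []

BFS order: [4, 2, 5, 6, 3, 7, 0, 1]


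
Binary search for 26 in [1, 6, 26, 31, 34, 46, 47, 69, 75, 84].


Step 1: lo=0, hi=9, mid=4, val=34
Step 2: lo=0, hi=3, mid=1, val=6
Step 3: lo=2, hi=3, mid=2, val=26

Found at index 2


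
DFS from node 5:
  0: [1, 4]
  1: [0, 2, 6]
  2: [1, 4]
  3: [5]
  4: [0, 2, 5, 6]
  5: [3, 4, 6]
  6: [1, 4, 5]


Visit 5, push [6, 4, 3]
Visit 3, push []
Visit 4, push [6, 2, 0]
Visit 0, push [1]
Visit 1, push [6, 2]
Visit 2, push []
Visit 6, push []

DFS order: [5, 3, 4, 0, 1, 2, 6]


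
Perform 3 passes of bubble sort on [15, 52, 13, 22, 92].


Initial: [15, 52, 13, 22, 92]
Pass 1: [15, 13, 22, 52, 92] (2 swaps)
Pass 2: [13, 15, 22, 52, 92] (1 swaps)
Pass 3: [13, 15, 22, 52, 92] (0 swaps)

After 3 passes: [13, 15, 22, 52, 92]


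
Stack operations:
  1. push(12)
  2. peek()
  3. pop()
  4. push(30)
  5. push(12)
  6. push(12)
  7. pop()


push(12) -> [12]
peek()->12
pop()->12, []
push(30) -> [30]
push(12) -> [30, 12]
push(12) -> [30, 12, 12]
pop()->12, [30, 12]

Final stack: [30, 12]


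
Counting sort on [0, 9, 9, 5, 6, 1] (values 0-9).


Input: [0, 9, 9, 5, 6, 1]
Counts: [1, 1, 0, 0, 0, 1, 1, 0, 0, 2]

Sorted: [0, 1, 5, 6, 9, 9]


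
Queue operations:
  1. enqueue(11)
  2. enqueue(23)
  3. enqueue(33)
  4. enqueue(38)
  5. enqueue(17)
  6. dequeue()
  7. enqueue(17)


enqueue(11) -> [11]
enqueue(23) -> [11, 23]
enqueue(33) -> [11, 23, 33]
enqueue(38) -> [11, 23, 33, 38]
enqueue(17) -> [11, 23, 33, 38, 17]
dequeue()->11, [23, 33, 38, 17]
enqueue(17) -> [23, 33, 38, 17, 17]

Final queue: [23, 33, 38, 17, 17]


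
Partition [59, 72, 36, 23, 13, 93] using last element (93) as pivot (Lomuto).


Pivot: 93
  59 <= 93: advance i (no swap)
  72 <= 93: advance i (no swap)
  36 <= 93: advance i (no swap)
  23 <= 93: advance i (no swap)
  13 <= 93: advance i (no swap)
Place pivot at 5: [59, 72, 36, 23, 13, 93]

Partitioned: [59, 72, 36, 23, 13, 93]


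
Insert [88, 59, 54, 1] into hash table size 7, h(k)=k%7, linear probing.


Insert 88: h=4 -> slot 4
Insert 59: h=3 -> slot 3
Insert 54: h=5 -> slot 5
Insert 1: h=1 -> slot 1

Table: [None, 1, None, 59, 88, 54, None]


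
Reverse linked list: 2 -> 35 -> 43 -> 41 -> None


Step 1: curr=2, set curr.next=prev(None) | reversed so far: 2
Step 2: curr=35, set curr.next=prev(2) | reversed so far: 35 -> 2
Step 3: curr=43, set curr.next=prev(35) | reversed so far: 43 -> 35 -> 2
Step 4: curr=41, set curr.next=prev(43) | reversed so far: 41 -> 43 -> 35 -> 2

41 -> 43 -> 35 -> 2 -> None


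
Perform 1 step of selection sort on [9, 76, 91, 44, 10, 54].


Initial: [9, 76, 91, 44, 10, 54]
Step 1: min=9 at 0
  Swap: [9, 76, 91, 44, 10, 54]

After 1 step: [9, 76, 91, 44, 10, 54]


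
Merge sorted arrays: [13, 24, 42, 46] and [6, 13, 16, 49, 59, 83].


Take 6 from B
Take 13 from A
Take 13 from B
Take 16 from B
Take 24 from A
Take 42 from A
Take 46 from A

Merged: [6, 13, 13, 16, 24, 42, 46, 49, 59, 83]


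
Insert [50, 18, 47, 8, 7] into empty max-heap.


Insert 50: [50]
Insert 18: [50, 18]
Insert 47: [50, 18, 47]
Insert 8: [50, 18, 47, 8]
Insert 7: [50, 18, 47, 8, 7]

Final heap: [50, 18, 47, 8, 7]


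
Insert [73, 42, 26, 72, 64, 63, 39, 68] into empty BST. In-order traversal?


Insert 73: root
Insert 42: L from 73
Insert 26: L from 73 -> L from 42
Insert 72: L from 73 -> R from 42
Insert 64: L from 73 -> R from 42 -> L from 72
Insert 63: L from 73 -> R from 42 -> L from 72 -> L from 64
Insert 39: L from 73 -> L from 42 -> R from 26
Insert 68: L from 73 -> R from 42 -> L from 72 -> R from 64

In-order: [26, 39, 42, 63, 64, 68, 72, 73]


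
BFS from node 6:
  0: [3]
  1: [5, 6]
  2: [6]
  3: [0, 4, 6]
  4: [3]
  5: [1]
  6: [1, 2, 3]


Visit 6, enqueue [1, 2, 3]
Visit 1, enqueue [5]
Visit 2, enqueue []
Visit 3, enqueue [0, 4]
Visit 5, enqueue []
Visit 0, enqueue []
Visit 4, enqueue []

BFS order: [6, 1, 2, 3, 5, 0, 4]


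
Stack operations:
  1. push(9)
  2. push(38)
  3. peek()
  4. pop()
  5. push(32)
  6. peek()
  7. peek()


push(9) -> [9]
push(38) -> [9, 38]
peek()->38
pop()->38, [9]
push(32) -> [9, 32]
peek()->32
peek()->32

Final stack: [9, 32]


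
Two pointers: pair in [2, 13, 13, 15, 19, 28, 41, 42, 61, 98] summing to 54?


lo=0(2)+hi=9(98)=100
lo=0(2)+hi=8(61)=63
lo=0(2)+hi=7(42)=44
lo=1(13)+hi=7(42)=55
lo=1(13)+hi=6(41)=54

Yes: 13+41=54


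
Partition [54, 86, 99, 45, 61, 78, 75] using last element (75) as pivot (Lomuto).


Pivot: 75
  54 <= 75: advance i (no swap)
  45 <= 75: swap -> [54, 45, 99, 86, 61, 78, 75]
  61 <= 75: swap -> [54, 45, 61, 86, 99, 78, 75]
Place pivot at 3: [54, 45, 61, 75, 99, 78, 86]

Partitioned: [54, 45, 61, 75, 99, 78, 86]


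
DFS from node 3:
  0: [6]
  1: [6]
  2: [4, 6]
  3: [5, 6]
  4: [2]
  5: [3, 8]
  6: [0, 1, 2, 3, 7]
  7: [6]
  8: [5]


Visit 3, push [6, 5]
Visit 5, push [8]
Visit 8, push []
Visit 6, push [7, 2, 1, 0]
Visit 0, push []
Visit 1, push []
Visit 2, push [4]
Visit 4, push []
Visit 7, push []

DFS order: [3, 5, 8, 6, 0, 1, 2, 4, 7]


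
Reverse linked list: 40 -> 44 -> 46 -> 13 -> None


Step 1: curr=40, set curr.next=prev(None) | reversed so far: 40
Step 2: curr=44, set curr.next=prev(40) | reversed so far: 44 -> 40
Step 3: curr=46, set curr.next=prev(44) | reversed so far: 46 -> 44 -> 40
Step 4: curr=13, set curr.next=prev(46) | reversed so far: 13 -> 46 -> 44 -> 40

13 -> 46 -> 44 -> 40 -> None


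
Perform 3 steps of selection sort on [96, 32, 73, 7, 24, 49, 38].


Initial: [96, 32, 73, 7, 24, 49, 38]
Step 1: min=7 at 3
  Swap: [7, 32, 73, 96, 24, 49, 38]
Step 2: min=24 at 4
  Swap: [7, 24, 73, 96, 32, 49, 38]
Step 3: min=32 at 4
  Swap: [7, 24, 32, 96, 73, 49, 38]

After 3 steps: [7, 24, 32, 96, 73, 49, 38]


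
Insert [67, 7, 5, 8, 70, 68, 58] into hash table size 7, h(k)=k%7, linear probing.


Insert 67: h=4 -> slot 4
Insert 7: h=0 -> slot 0
Insert 5: h=5 -> slot 5
Insert 8: h=1 -> slot 1
Insert 70: h=0, 2 probes -> slot 2
Insert 68: h=5, 1 probes -> slot 6
Insert 58: h=2, 1 probes -> slot 3

Table: [7, 8, 70, 58, 67, 5, 68]


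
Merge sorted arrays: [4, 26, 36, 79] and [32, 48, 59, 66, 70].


Take 4 from A
Take 26 from A
Take 32 from B
Take 36 from A
Take 48 from B
Take 59 from B
Take 66 from B
Take 70 from B

Merged: [4, 26, 32, 36, 48, 59, 66, 70, 79]


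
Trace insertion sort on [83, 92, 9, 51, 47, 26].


Initial: [83, 92, 9, 51, 47, 26]
Insert 92: [83, 92, 9, 51, 47, 26]
Insert 9: [9, 83, 92, 51, 47, 26]
Insert 51: [9, 51, 83, 92, 47, 26]
Insert 47: [9, 47, 51, 83, 92, 26]
Insert 26: [9, 26, 47, 51, 83, 92]

Sorted: [9, 26, 47, 51, 83, 92]


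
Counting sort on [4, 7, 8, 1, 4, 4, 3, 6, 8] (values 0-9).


Input: [4, 7, 8, 1, 4, 4, 3, 6, 8]
Counts: [0, 1, 0, 1, 3, 0, 1, 1, 2, 0]

Sorted: [1, 3, 4, 4, 4, 6, 7, 8, 8]


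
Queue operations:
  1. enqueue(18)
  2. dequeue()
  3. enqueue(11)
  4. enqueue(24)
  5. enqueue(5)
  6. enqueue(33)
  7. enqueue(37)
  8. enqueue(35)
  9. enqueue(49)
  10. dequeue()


enqueue(18) -> [18]
dequeue()->18, []
enqueue(11) -> [11]
enqueue(24) -> [11, 24]
enqueue(5) -> [11, 24, 5]
enqueue(33) -> [11, 24, 5, 33]
enqueue(37) -> [11, 24, 5, 33, 37]
enqueue(35) -> [11, 24, 5, 33, 37, 35]
enqueue(49) -> [11, 24, 5, 33, 37, 35, 49]
dequeue()->11, [24, 5, 33, 37, 35, 49]

Final queue: [24, 5, 33, 37, 35, 49]


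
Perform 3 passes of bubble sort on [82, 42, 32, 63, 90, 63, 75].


Initial: [82, 42, 32, 63, 90, 63, 75]
Pass 1: [42, 32, 63, 82, 63, 75, 90] (5 swaps)
Pass 2: [32, 42, 63, 63, 75, 82, 90] (3 swaps)
Pass 3: [32, 42, 63, 63, 75, 82, 90] (0 swaps)

After 3 passes: [32, 42, 63, 63, 75, 82, 90]


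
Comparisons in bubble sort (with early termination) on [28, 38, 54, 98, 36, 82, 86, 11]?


Algorithm: bubble sort (with early termination)
Input: [28, 38, 54, 98, 36, 82, 86, 11]
Sorted: [11, 28, 36, 38, 54, 82, 86, 98]

28


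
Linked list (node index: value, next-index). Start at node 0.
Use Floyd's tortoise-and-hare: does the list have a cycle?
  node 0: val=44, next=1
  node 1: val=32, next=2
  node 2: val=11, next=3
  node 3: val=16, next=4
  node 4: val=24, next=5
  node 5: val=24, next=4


Floyd's tortoise (slow, +1) and hare (fast, +2):
  init: slow=0, fast=0
  step 1: slow=1, fast=2
  step 2: slow=2, fast=4
  step 3: slow=3, fast=4
  step 4: slow=4, fast=4
  slow == fast at node 4: cycle detected

Cycle: yes


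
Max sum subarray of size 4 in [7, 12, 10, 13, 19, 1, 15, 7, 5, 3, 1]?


[0:4]: 42
[1:5]: 54
[2:6]: 43
[3:7]: 48
[4:8]: 42
[5:9]: 28
[6:10]: 30
[7:11]: 16

Max: 54 at [1:5]


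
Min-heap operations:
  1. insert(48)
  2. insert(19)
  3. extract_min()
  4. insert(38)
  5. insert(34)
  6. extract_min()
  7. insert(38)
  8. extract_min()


insert(48) -> [48]
insert(19) -> [19, 48]
extract_min()->19, [48]
insert(38) -> [38, 48]
insert(34) -> [34, 48, 38]
extract_min()->34, [38, 48]
insert(38) -> [38, 48, 38]
extract_min()->38, [38, 48]

Final heap: [38, 48]


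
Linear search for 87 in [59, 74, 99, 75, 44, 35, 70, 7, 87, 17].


i=0: 59!=87
i=1: 74!=87
i=2: 99!=87
i=3: 75!=87
i=4: 44!=87
i=5: 35!=87
i=6: 70!=87
i=7: 7!=87
i=8: 87==87 found!

Found at 8, 9 comps


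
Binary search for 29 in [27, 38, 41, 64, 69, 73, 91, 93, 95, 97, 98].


Step 1: lo=0, hi=10, mid=5, val=73
Step 2: lo=0, hi=4, mid=2, val=41
Step 3: lo=0, hi=1, mid=0, val=27
Step 4: lo=1, hi=1, mid=1, val=38

Not found


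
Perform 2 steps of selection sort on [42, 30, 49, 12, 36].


Initial: [42, 30, 49, 12, 36]
Step 1: min=12 at 3
  Swap: [12, 30, 49, 42, 36]
Step 2: min=30 at 1
  Swap: [12, 30, 49, 42, 36]

After 2 steps: [12, 30, 49, 42, 36]


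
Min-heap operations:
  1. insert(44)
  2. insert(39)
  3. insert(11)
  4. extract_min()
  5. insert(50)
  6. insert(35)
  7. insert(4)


insert(44) -> [44]
insert(39) -> [39, 44]
insert(11) -> [11, 44, 39]
extract_min()->11, [39, 44]
insert(50) -> [39, 44, 50]
insert(35) -> [35, 39, 50, 44]
insert(4) -> [4, 35, 50, 44, 39]

Final heap: [4, 35, 50, 44, 39]


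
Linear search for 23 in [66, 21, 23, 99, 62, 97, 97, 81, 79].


i=0: 66!=23
i=1: 21!=23
i=2: 23==23 found!

Found at 2, 3 comps


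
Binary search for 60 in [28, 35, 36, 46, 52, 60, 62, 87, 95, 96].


Step 1: lo=0, hi=9, mid=4, val=52
Step 2: lo=5, hi=9, mid=7, val=87
Step 3: lo=5, hi=6, mid=5, val=60

Found at index 5


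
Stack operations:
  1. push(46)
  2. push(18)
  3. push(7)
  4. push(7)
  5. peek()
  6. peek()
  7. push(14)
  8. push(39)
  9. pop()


push(46) -> [46]
push(18) -> [46, 18]
push(7) -> [46, 18, 7]
push(7) -> [46, 18, 7, 7]
peek()->7
peek()->7
push(14) -> [46, 18, 7, 7, 14]
push(39) -> [46, 18, 7, 7, 14, 39]
pop()->39, [46, 18, 7, 7, 14]

Final stack: [46, 18, 7, 7, 14]
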